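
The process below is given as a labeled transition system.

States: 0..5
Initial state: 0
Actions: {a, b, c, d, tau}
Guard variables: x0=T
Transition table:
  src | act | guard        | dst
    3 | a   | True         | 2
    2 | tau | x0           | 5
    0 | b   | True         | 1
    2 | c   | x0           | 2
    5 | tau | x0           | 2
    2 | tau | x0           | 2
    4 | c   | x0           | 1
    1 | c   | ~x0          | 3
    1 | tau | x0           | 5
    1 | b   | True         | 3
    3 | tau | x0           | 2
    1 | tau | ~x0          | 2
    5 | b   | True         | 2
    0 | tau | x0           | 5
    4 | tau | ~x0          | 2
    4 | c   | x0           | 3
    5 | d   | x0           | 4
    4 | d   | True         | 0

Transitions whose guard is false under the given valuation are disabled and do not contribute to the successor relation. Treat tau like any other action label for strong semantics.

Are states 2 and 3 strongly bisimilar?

Answer: NOT BISIMILAR

Analysis:
Bisimulation quotient by refinement:
  P[0] = {{0,1,2,3,4,5}}
  P[1] = {{0,1},{2},{3},{4},{5}}
  P[2] = {{0},{1},{2},{3},{4},{5}}
6 equivalence class(es) (converged in 3)
2∈{2}, 3∈{3}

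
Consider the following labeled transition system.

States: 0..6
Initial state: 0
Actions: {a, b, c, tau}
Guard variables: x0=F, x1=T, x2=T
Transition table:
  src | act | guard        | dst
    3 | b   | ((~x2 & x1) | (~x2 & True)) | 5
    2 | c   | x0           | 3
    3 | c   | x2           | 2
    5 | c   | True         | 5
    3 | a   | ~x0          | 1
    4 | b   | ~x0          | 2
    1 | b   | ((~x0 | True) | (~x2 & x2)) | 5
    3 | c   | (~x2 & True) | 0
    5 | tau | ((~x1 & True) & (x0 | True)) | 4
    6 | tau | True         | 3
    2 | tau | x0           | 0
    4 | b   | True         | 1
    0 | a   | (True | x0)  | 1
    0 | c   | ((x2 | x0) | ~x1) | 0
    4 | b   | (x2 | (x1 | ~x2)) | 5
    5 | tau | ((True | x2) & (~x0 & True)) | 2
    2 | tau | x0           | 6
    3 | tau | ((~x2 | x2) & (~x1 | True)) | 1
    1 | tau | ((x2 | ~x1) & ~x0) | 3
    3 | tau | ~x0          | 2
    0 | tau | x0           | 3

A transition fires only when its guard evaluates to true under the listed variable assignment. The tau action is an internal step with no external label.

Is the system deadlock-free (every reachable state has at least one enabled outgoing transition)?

Answer: DEADLOCK at state 2

Working:
Reachable = {0,1,2,3,5}
  0: a→1  c→0  [deg 2]
  1: b→5  tau→3  [deg 2]
  2: ∅  [STUCK]
  3: a→1  c→2  tau→1  tau→2  [deg 4]
  5: c→5  tau→2  [deg 2]
trace reaching 2: a·b·tau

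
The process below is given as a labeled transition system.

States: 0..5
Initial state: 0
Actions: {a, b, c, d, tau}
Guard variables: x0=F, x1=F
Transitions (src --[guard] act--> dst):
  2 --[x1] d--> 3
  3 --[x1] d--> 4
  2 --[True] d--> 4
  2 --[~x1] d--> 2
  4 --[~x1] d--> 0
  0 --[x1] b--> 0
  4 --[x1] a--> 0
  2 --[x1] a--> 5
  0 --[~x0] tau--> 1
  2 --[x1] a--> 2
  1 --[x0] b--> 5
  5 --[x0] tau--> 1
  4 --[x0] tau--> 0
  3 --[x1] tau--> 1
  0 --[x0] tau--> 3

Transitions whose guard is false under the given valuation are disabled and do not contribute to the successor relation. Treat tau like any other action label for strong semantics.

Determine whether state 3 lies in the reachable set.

Answer: UNREACHABLE

Analysis:
After dropping false guards: 4 live edges.
L0 = {0}
L1 = {1}  now seen {0,1}
Reachable = {0,1}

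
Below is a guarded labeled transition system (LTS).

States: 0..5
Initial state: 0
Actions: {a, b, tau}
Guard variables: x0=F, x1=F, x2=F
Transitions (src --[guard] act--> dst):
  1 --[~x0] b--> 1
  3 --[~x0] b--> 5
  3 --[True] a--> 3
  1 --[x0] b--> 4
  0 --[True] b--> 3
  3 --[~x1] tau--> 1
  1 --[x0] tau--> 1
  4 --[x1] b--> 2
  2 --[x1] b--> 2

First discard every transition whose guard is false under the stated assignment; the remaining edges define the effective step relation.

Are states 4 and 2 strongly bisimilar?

Refine partition for ~:
  round 0: {{0,1,2,3,4,5}}
  round 1: {{0,1},{2,4,5},{3}}
  round 2: {{0},{1},{2,4,5},{3}}
stable after 3 split(s): 4 block(s)
class of 4: {2,4,5}; class of 2: {2,4,5}

Answer: BISIMILAR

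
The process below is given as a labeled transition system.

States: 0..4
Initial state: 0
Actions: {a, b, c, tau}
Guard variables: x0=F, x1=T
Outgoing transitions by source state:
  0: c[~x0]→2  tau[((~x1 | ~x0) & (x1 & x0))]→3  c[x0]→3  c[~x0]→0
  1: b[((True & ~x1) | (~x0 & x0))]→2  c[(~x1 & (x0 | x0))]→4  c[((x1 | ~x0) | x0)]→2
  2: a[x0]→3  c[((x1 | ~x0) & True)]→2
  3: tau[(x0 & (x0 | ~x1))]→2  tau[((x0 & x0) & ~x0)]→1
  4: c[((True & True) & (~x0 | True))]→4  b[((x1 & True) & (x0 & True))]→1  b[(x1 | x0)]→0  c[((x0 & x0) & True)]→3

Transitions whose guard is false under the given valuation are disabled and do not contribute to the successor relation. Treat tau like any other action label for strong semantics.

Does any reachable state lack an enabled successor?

Reachable = {0,2}
  0: c→0  c→2  [2 exit(s)]
  2: c→2  [1 exit(s)]

Answer: DEADLOCK-FREE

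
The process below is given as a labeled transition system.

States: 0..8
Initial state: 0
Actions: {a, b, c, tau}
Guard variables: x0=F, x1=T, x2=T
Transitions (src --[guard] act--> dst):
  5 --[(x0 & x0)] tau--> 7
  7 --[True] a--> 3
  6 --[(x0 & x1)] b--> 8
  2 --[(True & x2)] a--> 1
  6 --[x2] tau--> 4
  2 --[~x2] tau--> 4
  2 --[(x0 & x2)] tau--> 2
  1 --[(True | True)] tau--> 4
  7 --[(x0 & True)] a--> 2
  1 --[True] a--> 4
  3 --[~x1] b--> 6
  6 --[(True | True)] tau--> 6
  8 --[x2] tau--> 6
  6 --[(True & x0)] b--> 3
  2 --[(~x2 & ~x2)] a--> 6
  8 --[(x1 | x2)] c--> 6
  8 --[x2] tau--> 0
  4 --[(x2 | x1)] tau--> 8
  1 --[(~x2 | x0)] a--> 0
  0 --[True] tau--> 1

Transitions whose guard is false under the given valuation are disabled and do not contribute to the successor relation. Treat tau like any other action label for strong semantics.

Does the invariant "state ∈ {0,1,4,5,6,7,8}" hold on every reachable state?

Answer: INVARIANT HOLDS

Working:
Inv-set: {0,1,4,5,6,7,8}
R = {0,1,4,6,8}
  0: safe
  1: safe
  4: safe
  6: safe
  8: safe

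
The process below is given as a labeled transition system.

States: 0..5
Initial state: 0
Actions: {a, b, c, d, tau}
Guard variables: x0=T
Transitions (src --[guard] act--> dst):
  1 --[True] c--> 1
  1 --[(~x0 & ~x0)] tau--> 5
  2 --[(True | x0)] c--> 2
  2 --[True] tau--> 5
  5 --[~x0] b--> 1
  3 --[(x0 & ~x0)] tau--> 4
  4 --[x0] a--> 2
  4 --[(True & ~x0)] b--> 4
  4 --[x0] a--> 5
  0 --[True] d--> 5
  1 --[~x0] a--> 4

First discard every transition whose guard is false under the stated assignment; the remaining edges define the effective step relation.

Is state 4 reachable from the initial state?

6 transition(s) survive guard evaluation.
Layer 0: {0}
Layer 1: {5}  now seen {0,5}
R = {0,5}

Answer: UNREACHABLE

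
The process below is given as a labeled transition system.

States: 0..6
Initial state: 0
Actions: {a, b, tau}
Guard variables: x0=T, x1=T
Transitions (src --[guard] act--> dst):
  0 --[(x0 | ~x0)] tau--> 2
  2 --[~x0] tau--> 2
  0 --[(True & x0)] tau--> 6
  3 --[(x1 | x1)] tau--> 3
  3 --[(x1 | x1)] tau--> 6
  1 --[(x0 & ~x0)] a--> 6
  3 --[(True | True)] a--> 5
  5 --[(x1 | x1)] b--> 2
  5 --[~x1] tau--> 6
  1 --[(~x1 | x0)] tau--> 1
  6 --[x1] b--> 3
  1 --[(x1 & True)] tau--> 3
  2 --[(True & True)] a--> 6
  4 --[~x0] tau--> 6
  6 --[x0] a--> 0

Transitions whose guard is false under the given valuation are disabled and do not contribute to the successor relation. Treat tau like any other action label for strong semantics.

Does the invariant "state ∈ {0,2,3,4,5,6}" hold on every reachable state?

Inv-set: {0,2,3,4,5,6}
Reachable = {0,2,3,5,6}
  0: ok
  2: ok
  3: ok
  5: ok
  6: ok

Answer: INVARIANT HOLDS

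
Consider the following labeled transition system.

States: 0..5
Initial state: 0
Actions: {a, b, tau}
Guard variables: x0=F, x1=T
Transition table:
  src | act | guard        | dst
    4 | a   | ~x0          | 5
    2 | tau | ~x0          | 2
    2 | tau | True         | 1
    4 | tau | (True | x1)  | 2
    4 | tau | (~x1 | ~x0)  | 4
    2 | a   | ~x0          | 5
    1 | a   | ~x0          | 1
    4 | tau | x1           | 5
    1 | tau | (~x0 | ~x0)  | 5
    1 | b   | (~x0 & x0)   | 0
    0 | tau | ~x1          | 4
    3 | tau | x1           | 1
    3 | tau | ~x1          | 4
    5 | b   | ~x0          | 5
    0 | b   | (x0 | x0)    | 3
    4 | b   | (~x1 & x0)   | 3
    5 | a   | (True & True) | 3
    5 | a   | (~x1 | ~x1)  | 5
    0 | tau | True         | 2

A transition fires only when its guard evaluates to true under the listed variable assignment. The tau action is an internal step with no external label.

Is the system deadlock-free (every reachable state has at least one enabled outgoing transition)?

Answer: DEADLOCK-FREE

Working:
Reach set: {0,1,2,3,5}
  0: tau→2  [1 out]
  1: a→1  tau→5  [2 out]
  2: a→5  tau→1  tau→2  [3 out]
  3: tau→1  [1 out]
  5: a→3  b→5  [2 out]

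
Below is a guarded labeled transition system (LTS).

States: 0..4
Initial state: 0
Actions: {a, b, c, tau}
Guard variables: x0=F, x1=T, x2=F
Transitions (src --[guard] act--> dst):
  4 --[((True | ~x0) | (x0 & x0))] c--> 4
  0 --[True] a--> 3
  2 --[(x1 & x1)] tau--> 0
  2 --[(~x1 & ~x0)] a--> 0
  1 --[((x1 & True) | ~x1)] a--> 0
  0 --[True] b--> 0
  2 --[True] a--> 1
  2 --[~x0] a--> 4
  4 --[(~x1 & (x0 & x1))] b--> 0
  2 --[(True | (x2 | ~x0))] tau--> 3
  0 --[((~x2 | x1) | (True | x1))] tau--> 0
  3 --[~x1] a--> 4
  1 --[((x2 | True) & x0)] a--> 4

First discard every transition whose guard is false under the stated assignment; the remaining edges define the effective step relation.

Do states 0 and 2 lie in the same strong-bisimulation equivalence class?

Answer: NOT BISIMILAR

Analysis:
Bisimulation quotient by refinement:
  P[0] = {{0,1,2,3,4}}
  P[1] = {{0},{1},{2},{3},{4}}
5 equivalence class(es) (converged in 2)
0∈{0}, 2∈{2}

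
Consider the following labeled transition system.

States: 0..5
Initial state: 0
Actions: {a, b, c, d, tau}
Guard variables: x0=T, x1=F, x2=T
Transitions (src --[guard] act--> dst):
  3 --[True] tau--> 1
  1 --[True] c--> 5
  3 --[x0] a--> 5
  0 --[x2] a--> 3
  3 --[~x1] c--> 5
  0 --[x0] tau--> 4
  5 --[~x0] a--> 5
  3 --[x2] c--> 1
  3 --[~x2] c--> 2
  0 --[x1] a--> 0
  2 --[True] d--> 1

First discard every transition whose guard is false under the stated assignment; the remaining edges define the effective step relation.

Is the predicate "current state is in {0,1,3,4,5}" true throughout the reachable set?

Inv-set: {0,1,3,4,5}
Reachable = {0,1,3,4,5}
  0: ok
  1: ok
  3: ok
  4: ok
  5: ok

Answer: INVARIANT HOLDS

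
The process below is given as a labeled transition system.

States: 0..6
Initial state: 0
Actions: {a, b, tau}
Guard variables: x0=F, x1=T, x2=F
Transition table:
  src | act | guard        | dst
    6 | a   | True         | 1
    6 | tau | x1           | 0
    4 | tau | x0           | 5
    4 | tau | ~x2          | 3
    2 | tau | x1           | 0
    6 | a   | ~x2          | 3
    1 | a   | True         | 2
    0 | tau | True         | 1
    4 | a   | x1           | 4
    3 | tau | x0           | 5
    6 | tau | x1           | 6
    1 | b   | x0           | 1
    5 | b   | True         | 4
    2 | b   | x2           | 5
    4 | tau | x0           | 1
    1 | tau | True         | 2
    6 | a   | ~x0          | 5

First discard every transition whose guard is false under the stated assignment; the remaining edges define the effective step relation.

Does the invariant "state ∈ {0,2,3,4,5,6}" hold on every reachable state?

Answer: INVARIANT VIOLATED at state 1

Analysis:
Allowed set {0,2,3,4,5,6}
R = {0,1,2}
  0: ok
  1: outside
  2: ok
reach 1 via tau — violates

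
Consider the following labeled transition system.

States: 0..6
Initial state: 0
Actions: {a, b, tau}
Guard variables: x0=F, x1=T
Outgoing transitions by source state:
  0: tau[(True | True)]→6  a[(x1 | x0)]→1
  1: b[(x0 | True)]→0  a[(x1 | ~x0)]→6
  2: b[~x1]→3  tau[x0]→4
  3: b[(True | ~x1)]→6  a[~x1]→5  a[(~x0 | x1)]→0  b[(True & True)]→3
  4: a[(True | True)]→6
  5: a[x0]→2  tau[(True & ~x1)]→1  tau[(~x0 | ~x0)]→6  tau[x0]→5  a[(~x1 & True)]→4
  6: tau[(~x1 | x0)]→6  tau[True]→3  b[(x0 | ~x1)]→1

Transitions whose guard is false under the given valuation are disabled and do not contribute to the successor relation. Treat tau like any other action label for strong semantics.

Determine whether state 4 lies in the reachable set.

Answer: UNREACHABLE

Working:
10 transition(s) survive guard evaluation.
depth 0: {0}
depth 1: {1,6}  now seen {0,1,6}
depth 2: {3}  now seen {0,1,3,6}
Reach set: {0,1,3,6}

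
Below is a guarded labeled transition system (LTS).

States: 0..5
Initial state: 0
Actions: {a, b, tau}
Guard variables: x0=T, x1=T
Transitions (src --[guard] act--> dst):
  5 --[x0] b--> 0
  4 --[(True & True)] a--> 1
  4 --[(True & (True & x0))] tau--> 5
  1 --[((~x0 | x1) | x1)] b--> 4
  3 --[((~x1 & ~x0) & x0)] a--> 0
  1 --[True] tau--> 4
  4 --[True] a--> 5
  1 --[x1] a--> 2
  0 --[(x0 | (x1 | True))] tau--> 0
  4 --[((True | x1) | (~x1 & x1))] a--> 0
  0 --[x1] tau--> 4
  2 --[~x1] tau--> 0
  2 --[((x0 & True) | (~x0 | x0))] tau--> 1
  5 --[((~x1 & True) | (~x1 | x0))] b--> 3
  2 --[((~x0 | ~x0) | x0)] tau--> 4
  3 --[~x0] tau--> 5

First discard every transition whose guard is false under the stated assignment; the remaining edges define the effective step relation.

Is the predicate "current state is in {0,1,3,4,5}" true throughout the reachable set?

Safe = {0,1,3,4,5}
Reachable = {0,1,2,3,4,5}
  0: ok
  1: ok
  2: ✗ unsafe
  3: ok
  4: ok
  5: ok
reach 2 via tau·a·a — violates

Answer: INVARIANT VIOLATED at state 2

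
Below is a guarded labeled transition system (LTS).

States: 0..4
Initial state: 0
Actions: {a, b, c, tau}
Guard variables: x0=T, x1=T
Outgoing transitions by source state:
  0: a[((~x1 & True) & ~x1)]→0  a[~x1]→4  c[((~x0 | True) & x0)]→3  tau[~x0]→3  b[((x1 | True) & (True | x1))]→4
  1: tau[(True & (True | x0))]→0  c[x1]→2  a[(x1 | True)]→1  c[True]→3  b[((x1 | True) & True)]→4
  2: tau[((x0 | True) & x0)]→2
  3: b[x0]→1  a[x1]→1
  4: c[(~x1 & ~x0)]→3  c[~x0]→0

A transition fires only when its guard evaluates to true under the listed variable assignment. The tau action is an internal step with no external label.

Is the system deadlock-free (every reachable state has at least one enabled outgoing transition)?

Answer: DEADLOCK at state 4

Analysis:
R = {0,1,2,3,4}
  0: b→4  c→3  [2 exit(s)]
  1: a→1  b→4  c→2  c→3  tau→0  [5 exit(s)]
  2: tau→2  [1 exit(s)]
  3: a→1  b→1  [2 exit(s)]
  4: ∅  [deadlock]
trace reaching 4: b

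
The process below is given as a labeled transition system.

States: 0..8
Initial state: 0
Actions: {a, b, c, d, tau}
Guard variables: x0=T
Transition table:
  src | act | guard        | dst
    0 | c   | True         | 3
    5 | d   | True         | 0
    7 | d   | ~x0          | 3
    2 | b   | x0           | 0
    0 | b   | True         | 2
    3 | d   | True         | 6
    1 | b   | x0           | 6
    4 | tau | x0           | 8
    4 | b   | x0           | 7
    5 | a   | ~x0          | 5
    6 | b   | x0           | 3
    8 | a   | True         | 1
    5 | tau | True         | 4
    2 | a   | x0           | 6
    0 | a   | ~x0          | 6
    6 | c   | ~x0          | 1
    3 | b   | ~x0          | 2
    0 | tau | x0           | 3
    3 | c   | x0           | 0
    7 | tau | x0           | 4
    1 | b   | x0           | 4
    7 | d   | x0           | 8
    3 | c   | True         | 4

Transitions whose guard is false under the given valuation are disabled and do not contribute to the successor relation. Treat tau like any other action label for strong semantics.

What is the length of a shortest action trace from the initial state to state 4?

Answer: 2

Analysis:
BFS to 4:
  L0 = {0}
  L1 = {2,3}
  L2 = {4,6}
4 enters at depth 2; path c·c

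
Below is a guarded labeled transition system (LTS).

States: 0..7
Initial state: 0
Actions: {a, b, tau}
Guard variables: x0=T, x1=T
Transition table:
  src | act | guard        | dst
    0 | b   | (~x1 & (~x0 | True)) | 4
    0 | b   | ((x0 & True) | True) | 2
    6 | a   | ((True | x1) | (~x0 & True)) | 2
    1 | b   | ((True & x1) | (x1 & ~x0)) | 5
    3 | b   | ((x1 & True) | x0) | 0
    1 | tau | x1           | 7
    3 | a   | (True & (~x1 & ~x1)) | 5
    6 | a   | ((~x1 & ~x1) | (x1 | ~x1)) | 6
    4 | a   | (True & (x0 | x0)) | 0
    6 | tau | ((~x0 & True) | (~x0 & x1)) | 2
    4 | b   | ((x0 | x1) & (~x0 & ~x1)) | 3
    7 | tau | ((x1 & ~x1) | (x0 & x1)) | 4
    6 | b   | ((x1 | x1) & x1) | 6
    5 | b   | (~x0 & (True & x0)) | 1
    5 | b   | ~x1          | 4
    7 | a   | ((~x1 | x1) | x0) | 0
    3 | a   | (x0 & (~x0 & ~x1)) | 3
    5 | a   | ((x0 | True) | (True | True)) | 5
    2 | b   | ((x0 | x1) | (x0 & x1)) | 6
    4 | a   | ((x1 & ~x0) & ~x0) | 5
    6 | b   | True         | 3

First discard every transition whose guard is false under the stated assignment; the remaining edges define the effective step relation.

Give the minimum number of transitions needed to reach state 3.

Answer: 3

Trace:
Layered search for 3:
  L0 = {0}
  L1 = {2}
  L2 = {6}
  L3 = {3}
depth(3)=3, e.g. b·b·b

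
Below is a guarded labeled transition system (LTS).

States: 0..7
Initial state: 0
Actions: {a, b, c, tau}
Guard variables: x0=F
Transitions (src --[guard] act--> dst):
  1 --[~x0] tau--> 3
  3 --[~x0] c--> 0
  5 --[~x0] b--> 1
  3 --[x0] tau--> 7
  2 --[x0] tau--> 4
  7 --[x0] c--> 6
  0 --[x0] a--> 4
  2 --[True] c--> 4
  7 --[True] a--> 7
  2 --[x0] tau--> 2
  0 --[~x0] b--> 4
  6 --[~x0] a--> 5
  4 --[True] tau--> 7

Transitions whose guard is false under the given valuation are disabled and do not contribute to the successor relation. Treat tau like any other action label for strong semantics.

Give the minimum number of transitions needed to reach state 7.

Layered search for 7:
  depth 0: {0}
  depth 1: {4}
  depth 2: {7}
first hit 7 at d=2 via b·tau

Answer: 2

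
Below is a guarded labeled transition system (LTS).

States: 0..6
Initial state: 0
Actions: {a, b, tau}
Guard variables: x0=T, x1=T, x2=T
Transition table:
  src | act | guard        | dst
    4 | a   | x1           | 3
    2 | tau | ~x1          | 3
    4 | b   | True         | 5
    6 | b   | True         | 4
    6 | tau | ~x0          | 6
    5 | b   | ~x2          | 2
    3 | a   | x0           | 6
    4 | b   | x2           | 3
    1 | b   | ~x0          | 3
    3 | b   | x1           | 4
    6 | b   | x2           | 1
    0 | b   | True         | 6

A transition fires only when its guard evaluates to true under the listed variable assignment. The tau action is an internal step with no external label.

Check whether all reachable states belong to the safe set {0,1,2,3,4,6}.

Answer: INVARIANT VIOLATED at state 5

Working:
Allowed set {0,1,2,3,4,6}
Reachable = {0,1,3,4,5,6}
  0: ok
  1: ok
  3: ok
  4: ok
  5: VIOLATES
  6: ok
witness against invariant: b·b·b → 5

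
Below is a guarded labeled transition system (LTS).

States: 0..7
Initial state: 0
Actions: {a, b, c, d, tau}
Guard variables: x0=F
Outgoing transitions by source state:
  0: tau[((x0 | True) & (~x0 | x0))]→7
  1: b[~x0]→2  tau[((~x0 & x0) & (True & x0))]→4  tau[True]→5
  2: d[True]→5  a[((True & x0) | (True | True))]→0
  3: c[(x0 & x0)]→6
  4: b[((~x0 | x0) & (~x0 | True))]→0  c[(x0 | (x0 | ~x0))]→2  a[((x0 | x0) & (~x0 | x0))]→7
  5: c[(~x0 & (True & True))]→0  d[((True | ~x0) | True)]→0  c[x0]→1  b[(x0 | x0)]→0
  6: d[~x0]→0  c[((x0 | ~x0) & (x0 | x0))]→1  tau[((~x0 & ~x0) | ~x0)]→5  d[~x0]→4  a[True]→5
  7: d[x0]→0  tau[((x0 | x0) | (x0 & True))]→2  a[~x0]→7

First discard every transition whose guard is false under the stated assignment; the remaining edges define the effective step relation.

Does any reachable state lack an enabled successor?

Answer: DEADLOCK-FREE

Working:
Reachable = {0,7}
  0: tau→7  [deg 1]
  7: a→7  [deg 1]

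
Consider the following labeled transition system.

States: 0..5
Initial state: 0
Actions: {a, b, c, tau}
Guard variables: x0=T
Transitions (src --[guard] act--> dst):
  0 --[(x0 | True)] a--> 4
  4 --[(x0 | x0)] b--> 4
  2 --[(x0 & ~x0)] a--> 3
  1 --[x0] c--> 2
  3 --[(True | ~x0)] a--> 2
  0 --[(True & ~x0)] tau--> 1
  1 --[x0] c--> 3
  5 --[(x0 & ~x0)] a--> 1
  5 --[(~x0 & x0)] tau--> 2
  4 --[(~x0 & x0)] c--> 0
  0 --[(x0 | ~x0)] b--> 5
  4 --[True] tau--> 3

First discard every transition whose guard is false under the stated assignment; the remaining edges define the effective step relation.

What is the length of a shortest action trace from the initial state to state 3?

BFS to 3:
  L0 = {0}
  L1 = {4,5}
  L2 = {3}
first hit 3 at d=2 via a·tau

Answer: 2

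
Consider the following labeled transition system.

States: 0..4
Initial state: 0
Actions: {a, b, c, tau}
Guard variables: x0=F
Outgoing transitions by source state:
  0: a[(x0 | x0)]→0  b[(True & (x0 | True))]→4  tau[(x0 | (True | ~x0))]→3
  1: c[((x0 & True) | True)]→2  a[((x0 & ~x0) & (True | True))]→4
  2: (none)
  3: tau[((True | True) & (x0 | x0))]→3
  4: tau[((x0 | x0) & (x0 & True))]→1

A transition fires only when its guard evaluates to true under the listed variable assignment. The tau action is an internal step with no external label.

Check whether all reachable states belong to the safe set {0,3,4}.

Answer: INVARIANT HOLDS

Working:
Safe = {0,3,4}
Reachable = {0,3,4}
  0: ✓
  3: ✓
  4: ✓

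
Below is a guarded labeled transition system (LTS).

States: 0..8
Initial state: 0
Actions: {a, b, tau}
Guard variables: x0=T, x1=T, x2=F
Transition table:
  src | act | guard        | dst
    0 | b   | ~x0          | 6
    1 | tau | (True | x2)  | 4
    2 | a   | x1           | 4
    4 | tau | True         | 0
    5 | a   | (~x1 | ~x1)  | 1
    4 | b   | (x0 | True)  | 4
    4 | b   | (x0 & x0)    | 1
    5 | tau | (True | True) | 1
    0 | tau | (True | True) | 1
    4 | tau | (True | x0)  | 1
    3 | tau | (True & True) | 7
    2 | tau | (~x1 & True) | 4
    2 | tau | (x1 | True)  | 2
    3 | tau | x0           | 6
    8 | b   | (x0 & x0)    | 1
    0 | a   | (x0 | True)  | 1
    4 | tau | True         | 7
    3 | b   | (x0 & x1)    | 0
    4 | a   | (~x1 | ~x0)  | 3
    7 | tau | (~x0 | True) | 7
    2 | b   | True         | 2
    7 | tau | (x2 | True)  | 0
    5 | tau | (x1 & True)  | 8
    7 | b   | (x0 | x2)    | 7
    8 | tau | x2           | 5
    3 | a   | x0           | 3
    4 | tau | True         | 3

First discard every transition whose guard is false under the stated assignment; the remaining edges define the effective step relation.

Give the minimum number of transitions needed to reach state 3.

Answer: 3

Trace:
Breadth-first toward 3:
  L0 = {0}
  L1 = {1}
  L2 = {4}
  L3 = {3,7}
3 enters at depth 3; path a·tau·tau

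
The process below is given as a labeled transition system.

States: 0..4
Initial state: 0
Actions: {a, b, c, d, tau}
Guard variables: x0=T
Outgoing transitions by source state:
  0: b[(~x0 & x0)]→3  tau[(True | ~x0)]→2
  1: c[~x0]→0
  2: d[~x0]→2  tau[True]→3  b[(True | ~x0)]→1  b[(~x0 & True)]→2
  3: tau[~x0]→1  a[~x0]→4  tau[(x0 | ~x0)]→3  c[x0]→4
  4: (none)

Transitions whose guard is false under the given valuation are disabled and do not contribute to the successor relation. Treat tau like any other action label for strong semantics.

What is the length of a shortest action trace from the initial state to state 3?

Layered search for 3:
  depth 0: {0}
  depth 1: {2}
  depth 2: {1,3}
depth(3)=2, e.g. tau·tau

Answer: 2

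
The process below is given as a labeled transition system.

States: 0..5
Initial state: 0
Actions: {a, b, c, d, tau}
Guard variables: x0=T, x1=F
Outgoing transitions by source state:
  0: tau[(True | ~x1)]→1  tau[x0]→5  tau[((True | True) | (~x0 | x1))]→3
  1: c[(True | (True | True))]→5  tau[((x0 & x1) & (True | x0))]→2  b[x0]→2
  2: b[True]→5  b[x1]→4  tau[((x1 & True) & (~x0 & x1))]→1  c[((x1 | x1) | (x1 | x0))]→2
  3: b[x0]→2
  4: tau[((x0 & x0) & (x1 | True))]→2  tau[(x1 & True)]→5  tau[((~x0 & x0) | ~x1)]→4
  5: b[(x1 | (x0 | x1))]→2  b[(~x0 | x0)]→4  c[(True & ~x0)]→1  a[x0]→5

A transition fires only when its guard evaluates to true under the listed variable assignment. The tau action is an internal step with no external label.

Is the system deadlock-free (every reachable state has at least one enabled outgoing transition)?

Answer: DEADLOCK-FREE

Trace:
Reachable = {0,1,2,3,4,5}
  0: tau→1  tau→3  tau→5  [deg 3]
  1: b→2  c→5  [deg 2]
  2: b→5  c→2  [deg 2]
  3: b→2  [deg 1]
  4: tau→2  tau→4  [deg 2]
  5: a→5  b→2  b→4  [deg 3]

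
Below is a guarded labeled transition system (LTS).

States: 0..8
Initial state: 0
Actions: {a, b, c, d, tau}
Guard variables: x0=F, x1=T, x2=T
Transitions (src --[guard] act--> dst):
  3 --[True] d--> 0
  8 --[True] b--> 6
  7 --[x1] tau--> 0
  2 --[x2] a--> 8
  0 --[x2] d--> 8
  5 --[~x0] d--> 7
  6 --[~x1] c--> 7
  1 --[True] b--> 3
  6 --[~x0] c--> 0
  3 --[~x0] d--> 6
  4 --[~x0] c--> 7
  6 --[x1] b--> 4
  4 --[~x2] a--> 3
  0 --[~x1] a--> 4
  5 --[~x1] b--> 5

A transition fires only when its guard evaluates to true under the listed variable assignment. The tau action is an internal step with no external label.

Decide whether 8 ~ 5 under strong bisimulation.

Compute ~ classes (split until stable):
  round 0: {{0,1,2,3,4,5,6,7,8}}
  round 1: {{0,3,5},{1,8},{2},{4},{6},{7}}
  round 2: {{0},{1},{2},{3},{4},{5},{6},{7},{8}}
stable after 3 split(s): 9 block(s)
8∈{8}, 5∈{5}

Answer: NOT BISIMILAR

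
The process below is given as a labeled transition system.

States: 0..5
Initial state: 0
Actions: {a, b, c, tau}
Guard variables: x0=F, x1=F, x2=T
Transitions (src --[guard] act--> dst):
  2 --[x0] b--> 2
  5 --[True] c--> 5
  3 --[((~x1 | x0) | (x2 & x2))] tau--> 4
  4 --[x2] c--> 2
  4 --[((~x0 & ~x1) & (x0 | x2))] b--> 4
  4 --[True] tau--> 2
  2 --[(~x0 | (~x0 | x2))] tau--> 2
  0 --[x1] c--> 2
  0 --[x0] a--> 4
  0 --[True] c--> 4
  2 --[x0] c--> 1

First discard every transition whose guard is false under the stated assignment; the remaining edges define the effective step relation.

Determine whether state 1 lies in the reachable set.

7 transition(s) survive guard evaluation.
depth 0: {0}
depth 1: {4}  now seen {0,4}
depth 2: {2}  now seen {0,2,4}
Reachable = {0,2,4}

Answer: UNREACHABLE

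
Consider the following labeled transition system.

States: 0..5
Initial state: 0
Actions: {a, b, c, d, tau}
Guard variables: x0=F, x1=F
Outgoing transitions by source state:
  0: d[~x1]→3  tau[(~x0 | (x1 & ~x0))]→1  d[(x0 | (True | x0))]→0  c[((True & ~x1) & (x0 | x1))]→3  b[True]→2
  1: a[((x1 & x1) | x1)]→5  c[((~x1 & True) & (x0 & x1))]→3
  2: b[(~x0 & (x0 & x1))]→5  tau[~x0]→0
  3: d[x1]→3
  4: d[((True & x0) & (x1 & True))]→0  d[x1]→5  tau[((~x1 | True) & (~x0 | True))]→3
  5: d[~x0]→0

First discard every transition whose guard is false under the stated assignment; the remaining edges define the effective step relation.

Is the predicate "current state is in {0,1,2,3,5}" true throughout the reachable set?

Allowed set {0,1,2,3,5}
Reachable = {0,1,2,3}
  0: ok
  1: ok
  2: ok
  3: ok

Answer: INVARIANT HOLDS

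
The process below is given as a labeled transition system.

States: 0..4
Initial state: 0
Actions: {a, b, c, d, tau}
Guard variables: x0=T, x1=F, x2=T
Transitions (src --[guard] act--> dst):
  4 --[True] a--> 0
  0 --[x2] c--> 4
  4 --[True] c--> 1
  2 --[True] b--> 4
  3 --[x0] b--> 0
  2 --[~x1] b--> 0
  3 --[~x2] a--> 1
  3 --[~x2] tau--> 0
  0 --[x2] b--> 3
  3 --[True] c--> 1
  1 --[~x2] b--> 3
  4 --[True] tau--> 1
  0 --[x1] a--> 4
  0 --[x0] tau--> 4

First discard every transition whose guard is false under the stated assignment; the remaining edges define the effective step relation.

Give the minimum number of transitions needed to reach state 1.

Answer: 2

Trace:
Layered search for 1:
  depth 0: {0}
  depth 1: {3,4}
  depth 2: {1}
1 enters at depth 2; path b·c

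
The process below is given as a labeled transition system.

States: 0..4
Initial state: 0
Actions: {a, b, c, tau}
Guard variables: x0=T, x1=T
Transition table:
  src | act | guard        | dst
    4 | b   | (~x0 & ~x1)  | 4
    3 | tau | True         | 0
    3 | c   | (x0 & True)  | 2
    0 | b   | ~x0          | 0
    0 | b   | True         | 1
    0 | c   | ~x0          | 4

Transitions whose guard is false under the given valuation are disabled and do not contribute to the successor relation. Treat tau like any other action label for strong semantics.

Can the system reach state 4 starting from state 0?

Answer: UNREACHABLE

Analysis:
After dropping false guards: 3 live edges.
depth 0: {0}
depth 1: {1}  cumulative {0,1}
Reachable = {0,1}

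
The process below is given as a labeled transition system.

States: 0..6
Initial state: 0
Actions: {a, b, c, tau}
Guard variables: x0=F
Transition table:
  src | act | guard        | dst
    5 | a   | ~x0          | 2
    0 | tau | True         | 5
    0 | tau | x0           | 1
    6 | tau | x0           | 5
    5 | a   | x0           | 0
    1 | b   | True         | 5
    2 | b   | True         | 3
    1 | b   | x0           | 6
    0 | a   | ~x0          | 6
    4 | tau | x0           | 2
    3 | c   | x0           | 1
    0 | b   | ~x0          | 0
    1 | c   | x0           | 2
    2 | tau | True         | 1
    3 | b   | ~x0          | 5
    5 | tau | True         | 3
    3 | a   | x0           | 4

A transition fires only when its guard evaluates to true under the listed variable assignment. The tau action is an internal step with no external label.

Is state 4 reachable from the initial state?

Answer: UNREACHABLE

Trace:
9 transition(s) survive guard evaluation.
Layer 0: {0}
Layer 1: {5,6}  total {0,5,6}
Layer 2: {2,3}  total {0,2,3,5,6}
Layer 3: {1}  total {0,1,2,3,5,6}
Reach set: {0,1,2,3,5,6}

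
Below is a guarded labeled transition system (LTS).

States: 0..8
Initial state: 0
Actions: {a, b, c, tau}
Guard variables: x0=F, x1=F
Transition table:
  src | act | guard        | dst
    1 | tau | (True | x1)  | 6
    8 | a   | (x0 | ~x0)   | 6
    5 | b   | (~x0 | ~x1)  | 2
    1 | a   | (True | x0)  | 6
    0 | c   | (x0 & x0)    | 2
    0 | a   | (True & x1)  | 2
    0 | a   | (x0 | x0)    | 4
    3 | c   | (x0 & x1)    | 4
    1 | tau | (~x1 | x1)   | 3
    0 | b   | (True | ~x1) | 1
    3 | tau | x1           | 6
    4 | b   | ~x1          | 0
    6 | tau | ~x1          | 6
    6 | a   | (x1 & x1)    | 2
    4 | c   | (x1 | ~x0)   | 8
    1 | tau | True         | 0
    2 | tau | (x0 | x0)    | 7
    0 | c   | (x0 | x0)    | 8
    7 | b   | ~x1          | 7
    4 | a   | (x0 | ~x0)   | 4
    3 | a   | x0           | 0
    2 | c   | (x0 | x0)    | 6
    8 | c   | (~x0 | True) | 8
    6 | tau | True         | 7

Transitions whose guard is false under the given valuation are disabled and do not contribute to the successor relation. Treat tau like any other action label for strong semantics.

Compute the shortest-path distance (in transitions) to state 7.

Layered search for 7:
  L0 = {0}
  L1 = {1}
  L2 = {3,6}
  L3 = {7}
7 enters at depth 3; path b·a·tau

Answer: 3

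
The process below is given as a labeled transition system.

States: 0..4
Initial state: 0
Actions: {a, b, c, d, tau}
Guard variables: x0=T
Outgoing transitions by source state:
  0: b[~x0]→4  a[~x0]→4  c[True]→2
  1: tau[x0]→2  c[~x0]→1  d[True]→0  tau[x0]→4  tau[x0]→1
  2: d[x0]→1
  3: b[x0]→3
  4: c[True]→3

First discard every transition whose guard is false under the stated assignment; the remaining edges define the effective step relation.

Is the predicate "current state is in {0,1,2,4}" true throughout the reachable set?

Answer: INVARIANT VIOLATED at state 3

Analysis:
Allowed set {0,1,2,4}
Reach set: {0,1,2,3,4}
  0: safe
  1: safe
  2: safe
  3: VIOLATES
  4: safe
witness against invariant: c·d·tau·c → 3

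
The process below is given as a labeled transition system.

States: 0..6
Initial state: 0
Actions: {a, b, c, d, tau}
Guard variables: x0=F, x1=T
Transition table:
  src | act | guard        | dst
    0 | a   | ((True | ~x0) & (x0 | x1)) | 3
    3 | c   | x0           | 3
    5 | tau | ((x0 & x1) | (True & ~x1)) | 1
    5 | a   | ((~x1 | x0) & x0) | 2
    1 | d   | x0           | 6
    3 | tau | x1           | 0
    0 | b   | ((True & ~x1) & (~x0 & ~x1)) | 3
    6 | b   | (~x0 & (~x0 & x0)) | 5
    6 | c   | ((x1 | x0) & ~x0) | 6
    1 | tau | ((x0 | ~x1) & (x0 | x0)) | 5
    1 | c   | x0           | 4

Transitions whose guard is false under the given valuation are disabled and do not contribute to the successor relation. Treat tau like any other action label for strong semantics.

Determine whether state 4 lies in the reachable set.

Answer: UNREACHABLE

Working:
3 transition(s) survive guard evaluation.
L0 = {0}
L1 = {3}  total {0,3}
Reach set: {0,3}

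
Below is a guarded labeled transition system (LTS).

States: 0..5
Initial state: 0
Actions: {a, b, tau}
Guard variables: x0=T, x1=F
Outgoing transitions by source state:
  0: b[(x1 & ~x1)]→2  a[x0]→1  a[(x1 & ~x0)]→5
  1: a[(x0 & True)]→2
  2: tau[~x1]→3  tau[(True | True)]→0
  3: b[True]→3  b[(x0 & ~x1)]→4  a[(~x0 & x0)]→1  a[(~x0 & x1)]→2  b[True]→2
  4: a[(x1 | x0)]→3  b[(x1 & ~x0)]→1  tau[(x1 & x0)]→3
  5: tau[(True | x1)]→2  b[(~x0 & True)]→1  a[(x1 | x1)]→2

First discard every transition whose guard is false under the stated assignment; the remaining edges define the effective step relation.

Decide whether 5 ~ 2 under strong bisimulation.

Compute ~ classes (split until stable):
  π0 = {{0,1,2,3,4,5}}
  π1 = {{0,1,4},{2,5},{3}}
  π2 = {{0},{1},{2},{3},{4},{5}}
stable after 3 split(s): 6 block(s)
5∈{5}, 2∈{2}

Answer: NOT BISIMILAR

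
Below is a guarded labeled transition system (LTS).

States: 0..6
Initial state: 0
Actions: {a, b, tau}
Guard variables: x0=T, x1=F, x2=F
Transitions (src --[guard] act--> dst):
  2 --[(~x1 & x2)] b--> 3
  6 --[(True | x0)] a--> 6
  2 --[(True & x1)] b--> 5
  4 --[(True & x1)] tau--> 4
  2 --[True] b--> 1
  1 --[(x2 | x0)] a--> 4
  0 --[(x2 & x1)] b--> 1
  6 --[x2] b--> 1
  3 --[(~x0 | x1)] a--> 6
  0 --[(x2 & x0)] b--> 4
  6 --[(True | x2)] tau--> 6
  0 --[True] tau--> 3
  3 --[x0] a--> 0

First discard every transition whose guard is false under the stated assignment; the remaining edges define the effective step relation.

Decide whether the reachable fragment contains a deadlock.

Answer: DEADLOCK-FREE

Analysis:
Reach set: {0,3}
  0: tau→3  [deg 1]
  3: a→0  [deg 1]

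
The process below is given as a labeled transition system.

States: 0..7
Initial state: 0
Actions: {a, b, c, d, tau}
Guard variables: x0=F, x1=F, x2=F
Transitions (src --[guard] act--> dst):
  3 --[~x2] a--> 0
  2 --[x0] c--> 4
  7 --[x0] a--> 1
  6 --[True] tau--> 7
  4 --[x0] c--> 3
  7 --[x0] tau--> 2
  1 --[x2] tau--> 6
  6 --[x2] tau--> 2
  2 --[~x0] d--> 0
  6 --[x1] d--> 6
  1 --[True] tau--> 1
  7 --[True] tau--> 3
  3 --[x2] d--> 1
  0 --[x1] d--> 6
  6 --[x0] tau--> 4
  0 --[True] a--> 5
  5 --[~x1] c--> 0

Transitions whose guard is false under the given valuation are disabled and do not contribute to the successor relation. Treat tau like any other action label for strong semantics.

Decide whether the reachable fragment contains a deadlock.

R = {0,5}
  0: a→5  [1 exit(s)]
  5: c→0  [1 exit(s)]

Answer: DEADLOCK-FREE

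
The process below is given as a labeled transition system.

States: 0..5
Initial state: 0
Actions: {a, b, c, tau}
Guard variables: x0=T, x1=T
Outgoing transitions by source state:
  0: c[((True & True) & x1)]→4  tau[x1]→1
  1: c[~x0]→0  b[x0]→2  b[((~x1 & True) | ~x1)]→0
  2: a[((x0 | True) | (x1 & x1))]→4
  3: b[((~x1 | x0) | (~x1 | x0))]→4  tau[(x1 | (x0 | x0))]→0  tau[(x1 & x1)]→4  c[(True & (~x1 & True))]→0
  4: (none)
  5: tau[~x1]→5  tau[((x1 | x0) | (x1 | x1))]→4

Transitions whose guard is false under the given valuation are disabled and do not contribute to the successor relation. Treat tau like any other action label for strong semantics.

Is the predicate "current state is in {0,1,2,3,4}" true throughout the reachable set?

Allowed set {0,1,2,3,4}
Reachable = {0,1,2,4}
  0: safe
  1: safe
  2: safe
  4: safe

Answer: INVARIANT HOLDS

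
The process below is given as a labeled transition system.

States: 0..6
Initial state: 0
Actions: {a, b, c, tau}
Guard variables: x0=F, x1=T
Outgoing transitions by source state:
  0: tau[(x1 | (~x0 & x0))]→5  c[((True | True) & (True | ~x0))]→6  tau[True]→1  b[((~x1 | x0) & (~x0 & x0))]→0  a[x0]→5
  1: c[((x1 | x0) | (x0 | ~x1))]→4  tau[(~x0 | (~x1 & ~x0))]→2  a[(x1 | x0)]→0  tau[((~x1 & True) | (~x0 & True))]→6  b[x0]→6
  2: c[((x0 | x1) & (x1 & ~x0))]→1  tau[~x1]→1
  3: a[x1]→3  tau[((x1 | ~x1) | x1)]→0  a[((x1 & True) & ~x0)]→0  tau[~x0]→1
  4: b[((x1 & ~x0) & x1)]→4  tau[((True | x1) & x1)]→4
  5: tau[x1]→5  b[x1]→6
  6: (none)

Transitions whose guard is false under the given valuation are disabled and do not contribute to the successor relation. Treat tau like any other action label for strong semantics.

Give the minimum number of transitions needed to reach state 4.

Answer: 2

Analysis:
Breadth-first toward 4:
  depth 0: {0}
  depth 1: {1,5,6}
  depth 2: {2,4}
depth(4)=2, e.g. tau·c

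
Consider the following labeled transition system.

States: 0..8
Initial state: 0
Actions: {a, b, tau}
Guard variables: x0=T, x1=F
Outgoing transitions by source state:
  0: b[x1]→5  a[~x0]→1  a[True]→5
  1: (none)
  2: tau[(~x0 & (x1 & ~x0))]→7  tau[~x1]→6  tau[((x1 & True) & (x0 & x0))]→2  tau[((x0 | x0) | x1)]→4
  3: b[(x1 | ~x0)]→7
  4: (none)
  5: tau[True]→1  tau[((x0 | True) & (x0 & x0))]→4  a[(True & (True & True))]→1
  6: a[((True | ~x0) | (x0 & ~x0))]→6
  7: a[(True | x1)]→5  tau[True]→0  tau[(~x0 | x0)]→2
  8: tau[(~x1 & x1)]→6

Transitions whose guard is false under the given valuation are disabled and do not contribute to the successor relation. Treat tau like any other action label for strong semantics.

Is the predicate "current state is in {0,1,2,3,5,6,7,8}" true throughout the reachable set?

Inv-set: {0,1,2,3,5,6,7,8}
R = {0,1,4,5}
  0: ok
  1: ok
  4: ✗ unsafe
  5: ok
counterexample path to 4: a·tau

Answer: INVARIANT VIOLATED at state 4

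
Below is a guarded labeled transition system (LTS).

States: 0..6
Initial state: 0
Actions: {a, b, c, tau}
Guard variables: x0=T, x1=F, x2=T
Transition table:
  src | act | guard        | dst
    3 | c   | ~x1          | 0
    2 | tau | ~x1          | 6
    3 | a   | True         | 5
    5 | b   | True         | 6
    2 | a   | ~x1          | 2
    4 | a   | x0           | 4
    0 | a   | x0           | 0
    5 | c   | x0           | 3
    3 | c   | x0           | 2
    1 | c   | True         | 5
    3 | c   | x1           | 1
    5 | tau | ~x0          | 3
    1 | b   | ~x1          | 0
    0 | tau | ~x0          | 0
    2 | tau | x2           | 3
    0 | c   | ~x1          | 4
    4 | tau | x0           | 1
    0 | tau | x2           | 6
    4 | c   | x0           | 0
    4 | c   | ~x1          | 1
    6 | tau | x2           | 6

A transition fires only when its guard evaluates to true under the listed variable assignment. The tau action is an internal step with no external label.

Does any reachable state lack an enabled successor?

Reach set: {0,1,2,3,4,5,6}
  0: a→0  c→4  tau→6  [deg 3]
  1: b→0  c→5  [deg 2]
  2: a→2  tau→3  tau→6  [deg 3]
  3: a→5  c→0  c→2  [deg 3]
  4: a→4  c→0  c→1  tau→1  [deg 4]
  5: b→6  c→3  [deg 2]
  6: tau→6  [deg 1]

Answer: DEADLOCK-FREE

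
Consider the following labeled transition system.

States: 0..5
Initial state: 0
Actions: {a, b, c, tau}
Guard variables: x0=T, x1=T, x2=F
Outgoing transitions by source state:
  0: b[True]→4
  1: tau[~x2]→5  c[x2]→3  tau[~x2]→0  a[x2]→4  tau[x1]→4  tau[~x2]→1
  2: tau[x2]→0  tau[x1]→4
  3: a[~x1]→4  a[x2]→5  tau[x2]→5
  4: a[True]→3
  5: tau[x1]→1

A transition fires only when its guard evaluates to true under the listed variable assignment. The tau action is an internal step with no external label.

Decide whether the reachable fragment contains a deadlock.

Answer: DEADLOCK at state 3

Trace:
R = {0,3,4}
  0: b→4  [1 out]
  3: ∅  [deadlock]
  4: a→3  [1 out]
Path to 3: b·a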